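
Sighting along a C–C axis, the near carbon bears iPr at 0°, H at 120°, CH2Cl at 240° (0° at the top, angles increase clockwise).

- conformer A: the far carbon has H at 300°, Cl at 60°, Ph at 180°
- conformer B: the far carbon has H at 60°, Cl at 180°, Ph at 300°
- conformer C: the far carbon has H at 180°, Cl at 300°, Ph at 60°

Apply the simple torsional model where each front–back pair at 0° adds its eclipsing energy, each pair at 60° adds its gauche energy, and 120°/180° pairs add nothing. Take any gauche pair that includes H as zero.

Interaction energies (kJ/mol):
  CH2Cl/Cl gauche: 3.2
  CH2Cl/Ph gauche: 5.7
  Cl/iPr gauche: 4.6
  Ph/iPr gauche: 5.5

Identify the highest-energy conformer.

B

A (staggered): iPr–Cl gauche, CH2Cl–Ph gauche; 4.6 + 5.7 = 10.3 kJ/mol.
B (staggered): iPr–Ph gauche, CH2Cl–Cl gauche, CH2Cl–Ph gauche; 5.5 + 3.2 + 5.7 = 14.4 kJ/mol.
C (staggered): iPr–Cl gauche, iPr–Ph gauche, CH2Cl–Cl gauche; 4.6 + 5.5 + 3.2 = 13.3 kJ/mol.
B has the highest total (14.4 kJ/mol).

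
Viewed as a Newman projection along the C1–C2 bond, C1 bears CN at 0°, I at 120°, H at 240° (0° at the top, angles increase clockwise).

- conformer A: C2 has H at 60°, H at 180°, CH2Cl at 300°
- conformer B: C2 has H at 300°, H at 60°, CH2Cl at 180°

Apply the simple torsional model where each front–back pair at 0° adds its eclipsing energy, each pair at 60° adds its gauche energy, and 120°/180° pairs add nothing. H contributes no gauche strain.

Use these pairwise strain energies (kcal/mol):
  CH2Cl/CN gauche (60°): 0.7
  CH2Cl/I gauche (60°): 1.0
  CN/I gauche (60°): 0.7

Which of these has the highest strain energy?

A (staggered): CN(0°)/CH2Cl(300°) gauche 0.7 → 0.7 kcal/mol.
B (staggered): I(120°)/CH2Cl(180°) gauche 1.0 → 1.0 kcal/mol.
B has the highest total (1.0 kcal/mol).

B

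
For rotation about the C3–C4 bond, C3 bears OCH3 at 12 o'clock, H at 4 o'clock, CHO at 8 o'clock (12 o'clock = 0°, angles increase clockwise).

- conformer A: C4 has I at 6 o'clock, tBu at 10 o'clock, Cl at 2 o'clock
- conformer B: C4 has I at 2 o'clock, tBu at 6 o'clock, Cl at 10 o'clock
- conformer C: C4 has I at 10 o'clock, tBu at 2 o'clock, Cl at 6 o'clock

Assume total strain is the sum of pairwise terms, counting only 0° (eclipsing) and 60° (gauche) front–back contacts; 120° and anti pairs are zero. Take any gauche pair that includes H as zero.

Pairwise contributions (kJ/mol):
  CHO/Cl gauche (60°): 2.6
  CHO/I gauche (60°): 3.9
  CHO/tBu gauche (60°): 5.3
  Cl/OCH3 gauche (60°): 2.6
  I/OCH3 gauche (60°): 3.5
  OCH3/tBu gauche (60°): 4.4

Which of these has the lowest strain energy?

A (staggered): OCH3–tBu gauche, OCH3–Cl gauche, CHO–I gauche, CHO–tBu gauche; 4.4 + 2.6 + 3.9 + 5.3 = 16.2 kJ/mol.
B (staggered): OCH3–I gauche, OCH3–Cl gauche, CHO–tBu gauche, CHO–Cl gauche; 3.5 + 2.6 + 5.3 + 2.6 = 14.0 kJ/mol.
C (staggered): OCH3–I gauche, OCH3–tBu gauche, CHO–I gauche, CHO–Cl gauche; 3.5 + 4.4 + 3.9 + 2.6 = 14.4 kJ/mol.
B has the lowest total (14.0 kJ/mol).

B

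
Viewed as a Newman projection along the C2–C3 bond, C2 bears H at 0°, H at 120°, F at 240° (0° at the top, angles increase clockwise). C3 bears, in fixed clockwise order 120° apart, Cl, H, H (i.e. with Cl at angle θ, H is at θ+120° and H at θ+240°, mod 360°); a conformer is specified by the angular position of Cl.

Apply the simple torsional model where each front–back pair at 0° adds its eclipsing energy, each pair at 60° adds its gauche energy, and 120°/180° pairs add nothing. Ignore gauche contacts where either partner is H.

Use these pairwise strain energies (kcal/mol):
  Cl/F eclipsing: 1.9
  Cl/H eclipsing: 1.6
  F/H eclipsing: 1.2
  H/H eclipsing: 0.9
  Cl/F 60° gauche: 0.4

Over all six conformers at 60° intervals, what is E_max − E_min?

3.7 kcal/mol

Cl at 0° is eclipsed. H at 0° is eclipsed with Cl at 0° (1.6); H at 120° is eclipsed with H at 120° (0.9); F at 240° is eclipsed with H at 240° (1.2). Total 3.7 kcal/mol.
Cl at 60° (staggered): no non-H gauche contacts → 0.0 kcal/mol.
Cl at 120° is eclipsed. H at 0° is eclipsed with H at 0° (0.9); H at 120° is eclipsed with Cl at 120° (1.6); F at 240° is eclipsed with H at 240° (1.2). Total 3.7 kcal/mol.
Cl at 180° is staggered. F at 240° is gauche with Cl at 180° (0.4). Total 0.4 kcal/mol.
Cl at 240° is eclipsed. H at 0° is eclipsed with H at 0° (0.9); H at 120° is eclipsed with H at 120° (0.9); F at 240° is eclipsed with Cl at 240° (1.9). Total 3.7 kcal/mol.
Cl at 300° is staggered. F at 240° is gauche with Cl at 300° (0.4). Total 0.4 kcal/mol.
Max at 0° (3.7 kcal/mol), min at 60° (0.0 kcal/mol); barrier = 3.7 kcal/mol.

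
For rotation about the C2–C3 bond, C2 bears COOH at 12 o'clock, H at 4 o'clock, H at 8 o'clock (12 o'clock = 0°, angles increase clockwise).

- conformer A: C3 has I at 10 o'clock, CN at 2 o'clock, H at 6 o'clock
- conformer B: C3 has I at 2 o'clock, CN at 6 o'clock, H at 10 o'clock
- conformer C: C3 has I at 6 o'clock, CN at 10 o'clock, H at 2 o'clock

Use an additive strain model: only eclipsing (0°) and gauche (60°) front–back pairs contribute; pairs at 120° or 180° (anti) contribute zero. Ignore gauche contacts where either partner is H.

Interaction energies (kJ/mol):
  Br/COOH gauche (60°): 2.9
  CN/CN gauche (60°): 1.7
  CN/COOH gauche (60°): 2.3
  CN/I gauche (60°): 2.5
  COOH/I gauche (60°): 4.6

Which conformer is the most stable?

C

A is staggered. COOH at 0° is gauche with I at 300° (4.6); COOH at 0° is gauche with CN at 60° (2.3). Total 6.9 kJ/mol.
B is staggered. COOH at 0° is gauche with I at 60° (4.6). Total 4.6 kJ/mol.
C is staggered. COOH at 0° is gauche with CN at 300° (2.3). Total 2.3 kJ/mol.
C has the lowest total (2.3 kJ/mol).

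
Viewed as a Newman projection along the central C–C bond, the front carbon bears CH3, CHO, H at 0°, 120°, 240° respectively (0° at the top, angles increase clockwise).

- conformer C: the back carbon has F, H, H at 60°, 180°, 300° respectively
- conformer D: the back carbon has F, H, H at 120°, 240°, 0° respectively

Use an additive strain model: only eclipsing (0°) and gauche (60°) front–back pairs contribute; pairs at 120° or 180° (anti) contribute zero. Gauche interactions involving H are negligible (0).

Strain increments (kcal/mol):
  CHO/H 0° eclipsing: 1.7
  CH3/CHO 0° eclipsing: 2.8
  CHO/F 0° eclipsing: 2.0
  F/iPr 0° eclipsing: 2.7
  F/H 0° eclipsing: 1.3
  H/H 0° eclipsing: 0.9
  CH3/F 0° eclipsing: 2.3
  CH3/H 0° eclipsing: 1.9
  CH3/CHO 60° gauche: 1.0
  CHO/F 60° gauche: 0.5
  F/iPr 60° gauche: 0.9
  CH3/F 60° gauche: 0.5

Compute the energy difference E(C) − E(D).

-3.8 kcal/mol

C (staggered): CH3–F gauche, CHO–F gauche; 0.5 + 0.5 = 1.0 kcal/mol.
D (eclipsed): CH3–H eclipsed, CHO–F eclipsed, H–H eclipsed; 1.9 + 2.0 + 0.9 = 4.8 kcal/mol.
E(C) − E(D) = 1.0 − 4.8 = -3.8 kcal/mol.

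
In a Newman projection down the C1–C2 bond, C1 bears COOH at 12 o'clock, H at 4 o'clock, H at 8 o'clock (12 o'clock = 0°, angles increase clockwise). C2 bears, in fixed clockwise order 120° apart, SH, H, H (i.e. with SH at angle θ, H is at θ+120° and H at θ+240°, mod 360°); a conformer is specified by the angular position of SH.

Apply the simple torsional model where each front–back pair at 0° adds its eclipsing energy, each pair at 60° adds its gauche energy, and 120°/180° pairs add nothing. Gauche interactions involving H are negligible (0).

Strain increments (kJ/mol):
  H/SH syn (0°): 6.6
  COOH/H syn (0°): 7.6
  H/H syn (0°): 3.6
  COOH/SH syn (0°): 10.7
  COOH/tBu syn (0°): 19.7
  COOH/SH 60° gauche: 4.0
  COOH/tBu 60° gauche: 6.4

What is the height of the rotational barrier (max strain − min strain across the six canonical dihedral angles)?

17.9 kJ/mol

SH at 0° (eclipsed): COOH(0°)/SH(0°) eclipsed 10.7; H(120°)/H(120°) eclipsed 3.6; H(240°)/H(240°) eclipsed 3.6 → 17.9 kJ/mol.
SH at 60° (staggered): COOH(0°)/SH(60°) gauche 4.0 → 4.0 kJ/mol.
SH at 120° (eclipsed): COOH(0°)/H(0°) eclipsed 7.6; H(120°)/SH(120°) eclipsed 6.6; H(240°)/H(240°) eclipsed 3.6 → 17.8 kJ/mol.
SH at 180° (staggered): no non-H gauche contacts → 0.0 kJ/mol.
SH at 240° (eclipsed): COOH(0°)/H(0°) eclipsed 7.6; H(120°)/H(120°) eclipsed 3.6; H(240°)/SH(240°) eclipsed 6.6 → 17.8 kJ/mol.
SH at 300° (staggered): COOH(0°)/SH(300°) gauche 4.0 → 4.0 kJ/mol.
Max at 0° (17.9 kJ/mol), min at 180° (0.0 kJ/mol); barrier = 17.9 kJ/mol.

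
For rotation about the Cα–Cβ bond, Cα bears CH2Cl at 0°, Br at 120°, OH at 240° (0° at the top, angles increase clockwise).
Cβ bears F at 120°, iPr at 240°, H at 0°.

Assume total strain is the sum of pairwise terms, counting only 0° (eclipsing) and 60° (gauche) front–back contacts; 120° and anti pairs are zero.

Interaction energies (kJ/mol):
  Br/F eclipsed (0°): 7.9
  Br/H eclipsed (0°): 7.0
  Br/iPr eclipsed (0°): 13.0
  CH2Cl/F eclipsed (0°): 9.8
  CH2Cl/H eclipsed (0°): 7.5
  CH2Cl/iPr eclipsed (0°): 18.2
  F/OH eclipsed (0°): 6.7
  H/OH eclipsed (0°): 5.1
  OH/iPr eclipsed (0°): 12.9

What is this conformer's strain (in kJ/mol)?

This conformer (eclipsed): CH2Cl(0°)/H(0°) eclipsed 7.5; Br(120°)/F(120°) eclipsed 7.9; OH(240°)/iPr(240°) eclipsed 12.9 → 28.3 kJ/mol.

28.3 kJ/mol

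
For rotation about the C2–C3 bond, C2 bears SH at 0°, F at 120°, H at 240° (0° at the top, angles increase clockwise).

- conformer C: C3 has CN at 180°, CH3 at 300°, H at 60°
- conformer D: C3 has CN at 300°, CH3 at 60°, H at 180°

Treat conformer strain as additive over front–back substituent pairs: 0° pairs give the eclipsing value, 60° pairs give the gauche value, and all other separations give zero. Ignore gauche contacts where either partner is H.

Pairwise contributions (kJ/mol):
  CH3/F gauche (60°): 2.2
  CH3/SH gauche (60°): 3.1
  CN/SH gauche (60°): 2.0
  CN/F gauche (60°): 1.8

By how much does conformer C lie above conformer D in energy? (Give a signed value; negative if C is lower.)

C (staggered): SH(0°)/CH3(300°) gauche 3.1; F(120°)/CN(180°) gauche 1.8 → 4.9 kJ/mol.
D (staggered): SH(0°)/CN(300°) gauche 2.0; SH(0°)/CH3(60°) gauche 3.1; F(120°)/CH3(60°) gauche 2.2 → 7.3 kJ/mol.
E(C) − E(D) = 4.9 − 7.3 = -2.4 kJ/mol.

-2.4 kJ/mol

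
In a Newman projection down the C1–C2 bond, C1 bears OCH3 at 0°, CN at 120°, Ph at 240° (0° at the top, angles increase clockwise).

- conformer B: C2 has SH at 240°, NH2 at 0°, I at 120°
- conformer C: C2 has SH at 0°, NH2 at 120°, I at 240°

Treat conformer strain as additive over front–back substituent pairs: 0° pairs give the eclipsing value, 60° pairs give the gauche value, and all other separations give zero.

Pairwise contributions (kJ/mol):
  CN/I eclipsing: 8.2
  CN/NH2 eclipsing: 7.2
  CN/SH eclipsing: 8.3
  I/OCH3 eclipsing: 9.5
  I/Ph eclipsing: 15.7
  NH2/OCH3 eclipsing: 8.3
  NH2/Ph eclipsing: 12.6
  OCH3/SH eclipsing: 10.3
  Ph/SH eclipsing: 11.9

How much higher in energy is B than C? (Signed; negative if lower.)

-4.8 kJ/mol

B is eclipsed. OCH3 at 0° is eclipsed with NH2 at 0° (8.3); CN at 120° is eclipsed with I at 120° (8.2); Ph at 240° is eclipsed with SH at 240° (11.9). Total 28.4 kJ/mol.
C is eclipsed. OCH3 at 0° is eclipsed with SH at 0° (10.3); CN at 120° is eclipsed with NH2 at 120° (7.2); Ph at 240° is eclipsed with I at 240° (15.7). Total 33.2 kJ/mol.
E(B) − E(C) = 28.4 − 33.2 = -4.8 kJ/mol.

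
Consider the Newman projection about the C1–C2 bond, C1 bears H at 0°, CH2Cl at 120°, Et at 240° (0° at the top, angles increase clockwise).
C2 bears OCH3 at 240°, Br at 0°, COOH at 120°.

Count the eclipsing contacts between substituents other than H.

2

Non-H eclipsing pairs: CH2Cl(120°)/COOH(120°); Et(240°)/OCH3(240°) — 2 interactions.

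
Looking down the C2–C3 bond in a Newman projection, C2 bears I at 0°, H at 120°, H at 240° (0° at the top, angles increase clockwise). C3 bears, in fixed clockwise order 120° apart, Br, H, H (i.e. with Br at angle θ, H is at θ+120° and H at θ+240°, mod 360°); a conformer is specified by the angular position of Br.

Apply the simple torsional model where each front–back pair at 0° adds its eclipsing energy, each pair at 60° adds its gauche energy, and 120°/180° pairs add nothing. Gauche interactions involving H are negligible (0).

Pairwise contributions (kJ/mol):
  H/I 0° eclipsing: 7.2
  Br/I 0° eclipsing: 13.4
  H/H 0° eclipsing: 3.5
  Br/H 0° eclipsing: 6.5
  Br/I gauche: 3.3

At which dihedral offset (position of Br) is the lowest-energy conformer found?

180°

Br at 0° (eclipsed): I(0°)/Br(0°) eclipsed 13.4; H(120°)/H(120°) eclipsed 3.5; H(240°)/H(240°) eclipsed 3.5 → 20.4 kJ/mol.
Br at 60° (staggered): I(0°)/Br(60°) gauche 3.3 → 3.3 kJ/mol.
Br at 120° (eclipsed): I(0°)/H(0°) eclipsed 7.2; H(120°)/Br(120°) eclipsed 6.5; H(240°)/H(240°) eclipsed 3.5 → 17.2 kJ/mol.
Br at 180° (staggered): no non-H gauche contacts → 0.0 kJ/mol.
Br at 240° (eclipsed): I(0°)/H(0°) eclipsed 7.2; H(120°)/H(120°) eclipsed 3.5; H(240°)/Br(240°) eclipsed 6.5 → 17.2 kJ/mol.
Br at 300° (staggered): I(0°)/Br(300°) gauche 3.3 → 3.3 kJ/mol.
The minimum (0.0 kJ/mol) occurs with Br at 180°.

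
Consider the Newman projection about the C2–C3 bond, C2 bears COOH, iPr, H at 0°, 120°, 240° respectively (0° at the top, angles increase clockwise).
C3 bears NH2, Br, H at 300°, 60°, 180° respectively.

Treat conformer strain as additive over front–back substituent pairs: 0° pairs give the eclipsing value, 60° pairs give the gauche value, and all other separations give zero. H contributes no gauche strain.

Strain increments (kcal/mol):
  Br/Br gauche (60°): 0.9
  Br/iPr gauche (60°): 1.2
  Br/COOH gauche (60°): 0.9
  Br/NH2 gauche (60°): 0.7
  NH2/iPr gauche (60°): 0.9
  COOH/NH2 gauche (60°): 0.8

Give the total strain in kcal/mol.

This conformer is staggered. COOH at 0° is gauche with NH2 at 300° (0.8); COOH at 0° is gauche with Br at 60° (0.9); iPr at 120° is gauche with Br at 60° (1.2). Total 2.9 kcal/mol.

2.9 kcal/mol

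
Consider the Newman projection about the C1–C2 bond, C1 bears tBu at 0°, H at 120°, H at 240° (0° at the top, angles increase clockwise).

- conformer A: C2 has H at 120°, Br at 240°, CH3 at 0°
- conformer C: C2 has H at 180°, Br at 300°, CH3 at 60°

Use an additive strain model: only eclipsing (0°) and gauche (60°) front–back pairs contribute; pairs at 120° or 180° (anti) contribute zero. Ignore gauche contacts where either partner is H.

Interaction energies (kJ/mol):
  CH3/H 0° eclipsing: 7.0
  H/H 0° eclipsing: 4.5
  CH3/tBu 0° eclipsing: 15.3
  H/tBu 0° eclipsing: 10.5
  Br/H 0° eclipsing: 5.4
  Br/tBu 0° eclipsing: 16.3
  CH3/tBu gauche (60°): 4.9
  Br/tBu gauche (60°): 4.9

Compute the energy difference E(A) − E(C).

+15.4 kJ/mol

A (eclipsed): tBu–CH3 eclipsed, H–H eclipsed, H–Br eclipsed; 15.3 + 4.5 + 5.4 = 25.2 kJ/mol.
C (staggered): tBu–Br gauche, tBu–CH3 gauche; 4.9 + 4.9 = 9.8 kJ/mol.
E(A) − E(C) = 25.2 − 9.8 = +15.4 kJ/mol.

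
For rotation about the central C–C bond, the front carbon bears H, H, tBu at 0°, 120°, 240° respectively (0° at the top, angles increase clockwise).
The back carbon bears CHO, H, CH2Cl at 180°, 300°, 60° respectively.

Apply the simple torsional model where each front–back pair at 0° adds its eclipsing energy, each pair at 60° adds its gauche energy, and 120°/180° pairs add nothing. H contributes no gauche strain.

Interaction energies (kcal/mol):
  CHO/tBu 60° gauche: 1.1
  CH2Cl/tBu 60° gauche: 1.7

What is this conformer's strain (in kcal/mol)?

This conformer (staggered): tBu–CHO gauche; 1.1 = 1.1 kcal/mol.

1.1 kcal/mol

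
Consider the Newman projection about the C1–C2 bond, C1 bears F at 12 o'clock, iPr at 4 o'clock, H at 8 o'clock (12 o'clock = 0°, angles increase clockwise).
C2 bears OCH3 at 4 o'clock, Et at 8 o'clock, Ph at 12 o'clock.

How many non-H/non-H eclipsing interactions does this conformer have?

Non-H eclipsing pairs: F(0°)/Ph(0°); iPr(120°)/OCH3(120°) — 2 interactions.

2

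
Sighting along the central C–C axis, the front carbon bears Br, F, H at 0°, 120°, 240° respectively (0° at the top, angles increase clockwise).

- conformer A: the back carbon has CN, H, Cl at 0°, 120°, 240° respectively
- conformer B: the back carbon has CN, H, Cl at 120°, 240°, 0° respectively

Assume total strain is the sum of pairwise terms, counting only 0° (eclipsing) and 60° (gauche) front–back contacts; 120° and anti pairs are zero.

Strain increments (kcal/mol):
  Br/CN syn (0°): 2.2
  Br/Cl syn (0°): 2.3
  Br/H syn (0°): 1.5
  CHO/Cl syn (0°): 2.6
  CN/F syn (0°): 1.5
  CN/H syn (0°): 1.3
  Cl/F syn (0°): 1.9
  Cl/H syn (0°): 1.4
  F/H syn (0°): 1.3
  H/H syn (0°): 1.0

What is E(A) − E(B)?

+0.1 kcal/mol

A (eclipsed): Br–CN eclipsed, F–H eclipsed, H–Cl eclipsed; 2.2 + 1.3 + 1.4 = 4.9 kcal/mol.
B (eclipsed): Br–Cl eclipsed, F–CN eclipsed, H–H eclipsed; 2.3 + 1.5 + 1.0 = 4.8 kcal/mol.
E(A) − E(B) = 4.9 − 4.8 = +0.1 kcal/mol.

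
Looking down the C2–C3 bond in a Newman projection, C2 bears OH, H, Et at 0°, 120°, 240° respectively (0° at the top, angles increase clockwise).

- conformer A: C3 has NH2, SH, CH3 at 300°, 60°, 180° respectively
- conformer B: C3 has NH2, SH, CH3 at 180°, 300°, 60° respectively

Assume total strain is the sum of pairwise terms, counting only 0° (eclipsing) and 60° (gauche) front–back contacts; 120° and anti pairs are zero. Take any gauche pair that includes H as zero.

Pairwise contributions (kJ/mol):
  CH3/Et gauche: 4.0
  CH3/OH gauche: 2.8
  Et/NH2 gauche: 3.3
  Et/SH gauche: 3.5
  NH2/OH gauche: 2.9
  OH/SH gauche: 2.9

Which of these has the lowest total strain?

A (staggered): OH–NH2 gauche, OH–SH gauche, Et–NH2 gauche, Et–CH3 gauche; 2.9 + 2.9 + 3.3 + 4.0 = 13.1 kJ/mol.
B (staggered): OH–SH gauche, OH–CH3 gauche, Et–NH2 gauche, Et–SH gauche; 2.9 + 2.8 + 3.3 + 3.5 = 12.5 kJ/mol.
B has the lowest total (12.5 kJ/mol).

B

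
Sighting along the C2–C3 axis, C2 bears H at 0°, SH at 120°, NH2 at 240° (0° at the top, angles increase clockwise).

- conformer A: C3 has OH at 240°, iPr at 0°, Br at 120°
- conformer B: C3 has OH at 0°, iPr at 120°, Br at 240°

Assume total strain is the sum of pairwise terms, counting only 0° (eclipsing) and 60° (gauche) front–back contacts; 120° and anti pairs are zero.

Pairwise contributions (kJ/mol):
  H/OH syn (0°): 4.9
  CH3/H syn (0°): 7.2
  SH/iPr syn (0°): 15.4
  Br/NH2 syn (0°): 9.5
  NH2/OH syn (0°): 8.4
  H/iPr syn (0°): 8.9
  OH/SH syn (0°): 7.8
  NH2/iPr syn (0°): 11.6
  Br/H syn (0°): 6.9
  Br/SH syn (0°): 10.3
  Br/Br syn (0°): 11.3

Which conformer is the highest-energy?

A (eclipsed): H(0°)/iPr(0°) eclipsed 8.9; SH(120°)/Br(120°) eclipsed 10.3; NH2(240°)/OH(240°) eclipsed 8.4 → 27.6 kJ/mol.
B (eclipsed): H(0°)/OH(0°) eclipsed 4.9; SH(120°)/iPr(120°) eclipsed 15.4; NH2(240°)/Br(240°) eclipsed 9.5 → 29.8 kJ/mol.
B has the highest total (29.8 kJ/mol).

B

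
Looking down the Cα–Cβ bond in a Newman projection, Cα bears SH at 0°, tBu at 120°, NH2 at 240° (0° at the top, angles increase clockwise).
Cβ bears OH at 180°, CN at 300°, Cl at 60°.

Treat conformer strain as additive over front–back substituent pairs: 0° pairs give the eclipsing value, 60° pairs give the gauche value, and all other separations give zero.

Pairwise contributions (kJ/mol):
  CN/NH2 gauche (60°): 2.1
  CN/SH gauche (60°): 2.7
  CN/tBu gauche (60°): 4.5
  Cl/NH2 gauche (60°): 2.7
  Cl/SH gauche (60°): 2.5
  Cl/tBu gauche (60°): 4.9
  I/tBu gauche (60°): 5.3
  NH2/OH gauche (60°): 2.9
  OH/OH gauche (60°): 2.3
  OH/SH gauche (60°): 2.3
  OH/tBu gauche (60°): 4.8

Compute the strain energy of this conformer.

This conformer is staggered. SH at 0° is gauche with CN at 300° (2.7); SH at 0° is gauche with Cl at 60° (2.5); tBu at 120° is gauche with OH at 180° (4.8); tBu at 120° is gauche with Cl at 60° (4.9); NH2 at 240° is gauche with OH at 180° (2.9); NH2 at 240° is gauche with CN at 300° (2.1). Total 19.9 kJ/mol.

19.9 kJ/mol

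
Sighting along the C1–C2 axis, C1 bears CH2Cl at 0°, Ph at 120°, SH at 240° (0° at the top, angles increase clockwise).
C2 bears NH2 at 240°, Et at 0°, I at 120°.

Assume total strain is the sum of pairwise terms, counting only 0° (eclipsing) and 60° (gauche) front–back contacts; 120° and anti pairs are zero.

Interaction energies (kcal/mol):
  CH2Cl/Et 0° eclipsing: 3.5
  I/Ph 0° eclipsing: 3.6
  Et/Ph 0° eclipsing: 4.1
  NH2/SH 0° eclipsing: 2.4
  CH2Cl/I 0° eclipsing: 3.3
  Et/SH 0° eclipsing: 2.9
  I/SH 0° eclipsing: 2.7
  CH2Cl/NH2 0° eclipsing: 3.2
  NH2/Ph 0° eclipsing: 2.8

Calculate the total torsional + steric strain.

9.5 kcal/mol

This conformer (eclipsed): CH2Cl(0°)/Et(0°) eclipsed 3.5; Ph(120°)/I(120°) eclipsed 3.6; SH(240°)/NH2(240°) eclipsed 2.4 → 9.5 kcal/mol.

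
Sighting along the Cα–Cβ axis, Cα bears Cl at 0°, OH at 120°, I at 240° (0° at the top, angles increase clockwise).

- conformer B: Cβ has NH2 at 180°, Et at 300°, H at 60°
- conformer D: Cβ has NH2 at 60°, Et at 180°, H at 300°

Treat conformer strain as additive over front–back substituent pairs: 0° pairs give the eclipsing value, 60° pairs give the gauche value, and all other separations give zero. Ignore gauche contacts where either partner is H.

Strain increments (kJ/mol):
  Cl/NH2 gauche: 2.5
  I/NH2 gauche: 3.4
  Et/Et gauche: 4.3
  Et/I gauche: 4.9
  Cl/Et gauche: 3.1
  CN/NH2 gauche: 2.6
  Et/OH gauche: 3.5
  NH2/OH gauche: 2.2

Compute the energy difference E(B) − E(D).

B (staggered): Cl(0°)/Et(300°) gauche 3.1; OH(120°)/NH2(180°) gauche 2.2; I(240°)/NH2(180°) gauche 3.4; I(240°)/Et(300°) gauche 4.9 → 13.6 kJ/mol.
D (staggered): Cl(0°)/NH2(60°) gauche 2.5; OH(120°)/NH2(60°) gauche 2.2; OH(120°)/Et(180°) gauche 3.5; I(240°)/Et(180°) gauche 4.9 → 13.1 kJ/mol.
E(B) − E(D) = 13.6 − 13.1 = +0.5 kJ/mol.

+0.5 kJ/mol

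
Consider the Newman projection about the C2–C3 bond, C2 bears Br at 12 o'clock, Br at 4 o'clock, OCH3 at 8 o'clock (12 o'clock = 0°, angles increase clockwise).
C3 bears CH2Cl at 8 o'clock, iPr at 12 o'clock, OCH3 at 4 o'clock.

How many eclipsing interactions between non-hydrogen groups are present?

3

Non-H eclipsing pairs: Br(0°)/iPr(0°); Br(120°)/OCH3(120°); OCH3(240°)/CH2Cl(240°) — 3 interactions.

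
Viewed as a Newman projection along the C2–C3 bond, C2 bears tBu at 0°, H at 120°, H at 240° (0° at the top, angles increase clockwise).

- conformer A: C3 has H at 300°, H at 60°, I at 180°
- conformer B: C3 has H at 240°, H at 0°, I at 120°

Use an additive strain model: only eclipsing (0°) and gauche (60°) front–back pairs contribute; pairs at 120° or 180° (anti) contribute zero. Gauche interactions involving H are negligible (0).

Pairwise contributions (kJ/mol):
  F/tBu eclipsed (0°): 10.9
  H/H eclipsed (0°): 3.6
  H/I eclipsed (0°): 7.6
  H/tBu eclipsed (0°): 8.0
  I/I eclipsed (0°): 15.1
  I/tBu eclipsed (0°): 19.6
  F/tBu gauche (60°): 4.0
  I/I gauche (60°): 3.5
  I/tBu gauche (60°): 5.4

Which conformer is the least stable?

B

A (staggered): no non-H gauche contacts → 0.0 kJ/mol.
B (eclipsed): tBu–H eclipsed, H–I eclipsed, H–H eclipsed; 8.0 + 7.6 + 3.6 = 19.2 kJ/mol.
B has the highest total (19.2 kJ/mol).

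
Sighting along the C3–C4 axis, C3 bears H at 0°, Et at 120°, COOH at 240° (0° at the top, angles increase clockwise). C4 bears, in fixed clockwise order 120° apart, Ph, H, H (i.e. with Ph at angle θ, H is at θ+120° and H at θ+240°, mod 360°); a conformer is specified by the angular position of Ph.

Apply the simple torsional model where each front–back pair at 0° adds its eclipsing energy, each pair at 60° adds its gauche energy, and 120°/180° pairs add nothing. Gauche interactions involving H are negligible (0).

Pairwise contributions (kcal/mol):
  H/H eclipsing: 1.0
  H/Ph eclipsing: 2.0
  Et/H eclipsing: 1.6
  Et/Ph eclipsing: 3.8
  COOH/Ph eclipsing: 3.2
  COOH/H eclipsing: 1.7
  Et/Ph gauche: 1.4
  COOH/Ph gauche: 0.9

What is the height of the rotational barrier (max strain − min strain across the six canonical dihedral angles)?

Ph at 0° (eclipsed): H(0°)/Ph(0°) eclipsed 2.0; Et(120°)/H(120°) eclipsed 1.6; COOH(240°)/H(240°) eclipsed 1.7 → 5.3 kcal/mol.
Ph at 60° (staggered): Et(120°)/Ph(60°) gauche 1.4 → 1.4 kcal/mol.
Ph at 120° (eclipsed): H(0°)/H(0°) eclipsed 1.0; Et(120°)/Ph(120°) eclipsed 3.8; COOH(240°)/H(240°) eclipsed 1.7 → 6.5 kcal/mol.
Ph at 180° (staggered): Et(120°)/Ph(180°) gauche 1.4; COOH(240°)/Ph(180°) gauche 0.9 → 2.3 kcal/mol.
Ph at 240° (eclipsed): H(0°)/H(0°) eclipsed 1.0; Et(120°)/H(120°) eclipsed 1.6; COOH(240°)/Ph(240°) eclipsed 3.2 → 5.8 kcal/mol.
Ph at 300° (staggered): COOH(240°)/Ph(300°) gauche 0.9 → 0.9 kcal/mol.
Max at 120° (6.5 kcal/mol), min at 300° (0.9 kcal/mol); barrier = 5.6 kcal/mol.

5.6 kcal/mol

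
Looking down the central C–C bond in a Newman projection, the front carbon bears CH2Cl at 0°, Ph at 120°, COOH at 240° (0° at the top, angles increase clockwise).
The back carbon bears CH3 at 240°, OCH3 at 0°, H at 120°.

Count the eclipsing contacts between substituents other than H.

Non-H eclipsing pairs: CH2Cl(0°)/OCH3(0°); COOH(240°)/CH3(240°) — 2 interactions.

2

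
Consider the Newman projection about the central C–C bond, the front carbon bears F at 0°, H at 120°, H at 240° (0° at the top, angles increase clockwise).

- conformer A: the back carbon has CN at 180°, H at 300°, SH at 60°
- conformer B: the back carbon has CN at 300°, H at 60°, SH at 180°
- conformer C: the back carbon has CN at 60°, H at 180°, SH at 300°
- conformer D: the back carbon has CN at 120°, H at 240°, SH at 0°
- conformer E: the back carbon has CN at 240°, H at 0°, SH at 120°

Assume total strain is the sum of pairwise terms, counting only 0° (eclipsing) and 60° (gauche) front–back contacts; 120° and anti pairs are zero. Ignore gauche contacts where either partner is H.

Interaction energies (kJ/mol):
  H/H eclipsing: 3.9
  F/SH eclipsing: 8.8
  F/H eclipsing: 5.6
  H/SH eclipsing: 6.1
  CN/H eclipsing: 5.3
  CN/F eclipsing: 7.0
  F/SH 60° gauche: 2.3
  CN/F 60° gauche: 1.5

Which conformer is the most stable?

B

A (staggered): F–SH gauche; 2.3 = 2.3 kJ/mol.
B (staggered): F–CN gauche; 1.5 = 1.5 kJ/mol.
C (staggered): F–CN gauche, F–SH gauche; 1.5 + 2.3 = 3.8 kJ/mol.
D (eclipsed): F–SH eclipsed, H–CN eclipsed, H–H eclipsed; 8.8 + 5.3 + 3.9 = 18.0 kJ/mol.
E (eclipsed): F–H eclipsed, H–SH eclipsed, H–CN eclipsed; 5.6 + 6.1 + 5.3 = 17.0 kJ/mol.
B has the lowest total (1.5 kJ/mol).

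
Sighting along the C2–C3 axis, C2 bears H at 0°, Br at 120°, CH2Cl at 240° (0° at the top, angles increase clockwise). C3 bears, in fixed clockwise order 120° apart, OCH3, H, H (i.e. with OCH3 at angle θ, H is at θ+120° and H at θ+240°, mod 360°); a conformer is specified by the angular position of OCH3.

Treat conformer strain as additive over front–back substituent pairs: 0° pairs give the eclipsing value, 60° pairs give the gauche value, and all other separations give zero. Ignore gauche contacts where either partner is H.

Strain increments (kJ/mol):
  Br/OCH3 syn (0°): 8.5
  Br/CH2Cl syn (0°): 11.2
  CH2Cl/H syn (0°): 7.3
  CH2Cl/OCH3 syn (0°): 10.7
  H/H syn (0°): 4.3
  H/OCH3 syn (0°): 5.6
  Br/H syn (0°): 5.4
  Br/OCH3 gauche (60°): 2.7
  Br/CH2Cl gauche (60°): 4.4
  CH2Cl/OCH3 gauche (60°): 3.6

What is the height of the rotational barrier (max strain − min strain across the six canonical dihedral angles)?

OCH3 at 0° (eclipsed): H(0°)/OCH3(0°) eclipsed 5.6; Br(120°)/H(120°) eclipsed 5.4; CH2Cl(240°)/H(240°) eclipsed 7.3 → 18.3 kJ/mol.
OCH3 at 60° (staggered): Br(120°)/OCH3(60°) gauche 2.7 → 2.7 kJ/mol.
OCH3 at 120° (eclipsed): H(0°)/H(0°) eclipsed 4.3; Br(120°)/OCH3(120°) eclipsed 8.5; CH2Cl(240°)/H(240°) eclipsed 7.3 → 20.1 kJ/mol.
OCH3 at 180° (staggered): Br(120°)/OCH3(180°) gauche 2.7; CH2Cl(240°)/OCH3(180°) gauche 3.6 → 6.3 kJ/mol.
OCH3 at 240° (eclipsed): H(0°)/H(0°) eclipsed 4.3; Br(120°)/H(120°) eclipsed 5.4; CH2Cl(240°)/OCH3(240°) eclipsed 10.7 → 20.4 kJ/mol.
OCH3 at 300° (staggered): CH2Cl(240°)/OCH3(300°) gauche 3.6 → 3.6 kJ/mol.
Max at 240° (20.4 kJ/mol), min at 60° (2.7 kJ/mol); barrier = 17.7 kJ/mol.

17.7 kJ/mol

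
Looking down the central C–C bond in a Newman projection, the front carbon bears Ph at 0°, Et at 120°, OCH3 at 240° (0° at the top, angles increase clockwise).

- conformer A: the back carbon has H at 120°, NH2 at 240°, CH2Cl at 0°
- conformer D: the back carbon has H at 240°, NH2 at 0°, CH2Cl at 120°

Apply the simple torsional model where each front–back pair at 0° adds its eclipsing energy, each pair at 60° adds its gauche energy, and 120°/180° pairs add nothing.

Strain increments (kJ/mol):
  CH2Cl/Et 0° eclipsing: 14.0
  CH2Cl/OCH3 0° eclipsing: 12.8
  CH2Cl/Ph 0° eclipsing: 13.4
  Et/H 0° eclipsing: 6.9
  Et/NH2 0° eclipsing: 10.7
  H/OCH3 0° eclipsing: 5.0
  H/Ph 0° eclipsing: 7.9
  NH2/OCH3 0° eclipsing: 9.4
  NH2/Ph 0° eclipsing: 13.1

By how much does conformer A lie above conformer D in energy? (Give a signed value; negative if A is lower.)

A (eclipsed): Ph–CH2Cl eclipsed, Et–H eclipsed, OCH3–NH2 eclipsed; 13.4 + 6.9 + 9.4 = 29.7 kJ/mol.
D (eclipsed): Ph–NH2 eclipsed, Et–CH2Cl eclipsed, OCH3–H eclipsed; 13.1 + 14.0 + 5.0 = 32.1 kJ/mol.
E(A) − E(D) = 29.7 − 32.1 = -2.4 kJ/mol.

-2.4 kJ/mol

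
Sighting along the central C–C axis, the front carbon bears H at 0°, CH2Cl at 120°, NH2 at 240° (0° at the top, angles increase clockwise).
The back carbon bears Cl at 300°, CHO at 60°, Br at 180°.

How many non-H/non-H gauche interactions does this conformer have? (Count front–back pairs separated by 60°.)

Non-H gauche pairs: CH2Cl(120°)/CHO(60°); CH2Cl(120°)/Br(180°); NH2(240°)/Cl(300°); NH2(240°)/Br(180°) — 4 interactions.

4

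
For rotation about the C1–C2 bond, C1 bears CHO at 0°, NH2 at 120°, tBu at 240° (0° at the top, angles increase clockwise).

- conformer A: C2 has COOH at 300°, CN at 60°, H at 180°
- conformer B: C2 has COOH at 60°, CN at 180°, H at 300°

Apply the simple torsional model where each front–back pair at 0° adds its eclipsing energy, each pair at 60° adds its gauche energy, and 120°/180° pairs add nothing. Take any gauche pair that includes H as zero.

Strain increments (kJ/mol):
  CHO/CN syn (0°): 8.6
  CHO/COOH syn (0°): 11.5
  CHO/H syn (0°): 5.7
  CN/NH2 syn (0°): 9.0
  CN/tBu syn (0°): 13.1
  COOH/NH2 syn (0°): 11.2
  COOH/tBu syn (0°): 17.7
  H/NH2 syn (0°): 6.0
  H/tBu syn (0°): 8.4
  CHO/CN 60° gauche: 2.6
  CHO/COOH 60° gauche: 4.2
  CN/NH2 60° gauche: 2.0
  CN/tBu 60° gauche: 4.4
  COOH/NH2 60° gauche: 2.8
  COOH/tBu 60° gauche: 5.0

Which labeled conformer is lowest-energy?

B

A (staggered): CHO–COOH gauche, CHO–CN gauche, NH2–CN gauche, tBu–COOH gauche; 4.2 + 2.6 + 2.0 + 5.0 = 13.8 kJ/mol.
B (staggered): CHO–COOH gauche, NH2–COOH gauche, NH2–CN gauche, tBu–CN gauche; 4.2 + 2.8 + 2.0 + 4.4 = 13.4 kJ/mol.
B has the lowest total (13.4 kJ/mol).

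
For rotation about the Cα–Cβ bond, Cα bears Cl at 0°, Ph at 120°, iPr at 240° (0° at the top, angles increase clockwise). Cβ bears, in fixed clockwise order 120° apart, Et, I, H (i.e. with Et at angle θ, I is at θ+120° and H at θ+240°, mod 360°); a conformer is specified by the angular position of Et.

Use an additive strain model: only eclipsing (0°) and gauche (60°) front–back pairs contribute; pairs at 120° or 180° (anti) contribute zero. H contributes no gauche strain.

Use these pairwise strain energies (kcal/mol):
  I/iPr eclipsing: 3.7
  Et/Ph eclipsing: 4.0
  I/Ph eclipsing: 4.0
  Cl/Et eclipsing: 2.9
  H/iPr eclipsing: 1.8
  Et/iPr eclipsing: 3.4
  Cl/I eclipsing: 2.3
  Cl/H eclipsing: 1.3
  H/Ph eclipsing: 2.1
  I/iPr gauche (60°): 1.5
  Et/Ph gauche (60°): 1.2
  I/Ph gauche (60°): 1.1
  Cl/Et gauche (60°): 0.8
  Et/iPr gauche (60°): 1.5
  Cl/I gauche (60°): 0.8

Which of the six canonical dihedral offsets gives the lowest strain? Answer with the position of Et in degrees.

300°

Et at 0° (eclipsed): Cl(0°)/Et(0°) eclipsed 2.9; Ph(120°)/I(120°) eclipsed 4.0; iPr(240°)/H(240°) eclipsed 1.8 → 8.7 kcal/mol.
Et at 60° (staggered): Cl(0°)/Et(60°) gauche 0.8; Ph(120°)/Et(60°) gauche 1.2; Ph(120°)/I(180°) gauche 1.1; iPr(240°)/I(180°) gauche 1.5 → 4.6 kcal/mol.
Et at 120° (eclipsed): Cl(0°)/H(0°) eclipsed 1.3; Ph(120°)/Et(120°) eclipsed 4.0; iPr(240°)/I(240°) eclipsed 3.7 → 9.0 kcal/mol.
Et at 180° (staggered): Cl(0°)/I(300°) gauche 0.8; Ph(120°)/Et(180°) gauche 1.2; iPr(240°)/Et(180°) gauche 1.5; iPr(240°)/I(300°) gauche 1.5 → 5.0 kcal/mol.
Et at 240° (eclipsed): Cl(0°)/I(0°) eclipsed 2.3; Ph(120°)/H(120°) eclipsed 2.1; iPr(240°)/Et(240°) eclipsed 3.4 → 7.8 kcal/mol.
Et at 300° (staggered): Cl(0°)/Et(300°) gauche 0.8; Cl(0°)/I(60°) gauche 0.8; Ph(120°)/I(60°) gauche 1.1; iPr(240°)/Et(300°) gauche 1.5 → 4.2 kcal/mol.
The minimum (4.2 kcal/mol) occurs with Et at 300°.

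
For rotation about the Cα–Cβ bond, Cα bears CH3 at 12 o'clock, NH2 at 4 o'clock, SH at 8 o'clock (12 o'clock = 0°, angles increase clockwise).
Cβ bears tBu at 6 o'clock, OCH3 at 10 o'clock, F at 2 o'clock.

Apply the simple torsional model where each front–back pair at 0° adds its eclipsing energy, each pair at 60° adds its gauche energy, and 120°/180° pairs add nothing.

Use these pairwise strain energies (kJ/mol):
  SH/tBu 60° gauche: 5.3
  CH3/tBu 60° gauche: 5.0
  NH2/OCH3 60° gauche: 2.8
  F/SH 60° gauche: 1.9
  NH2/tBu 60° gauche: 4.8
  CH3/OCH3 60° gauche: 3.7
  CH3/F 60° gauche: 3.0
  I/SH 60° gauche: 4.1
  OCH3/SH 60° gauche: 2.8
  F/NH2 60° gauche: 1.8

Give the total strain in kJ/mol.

21.4 kJ/mol

This conformer (staggered): CH3(0°)/OCH3(300°) gauche 3.7; CH3(0°)/F(60°) gauche 3.0; NH2(120°)/tBu(180°) gauche 4.8; NH2(120°)/F(60°) gauche 1.8; SH(240°)/tBu(180°) gauche 5.3; SH(240°)/OCH3(300°) gauche 2.8 → 21.4 kJ/mol.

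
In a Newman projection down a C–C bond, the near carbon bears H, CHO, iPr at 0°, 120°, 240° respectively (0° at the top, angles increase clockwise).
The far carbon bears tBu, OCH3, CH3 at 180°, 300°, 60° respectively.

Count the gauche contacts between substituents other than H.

Non-H gauche pairs: CHO(120°)/tBu(180°); CHO(120°)/CH3(60°); iPr(240°)/tBu(180°); iPr(240°)/OCH3(300°) — 4 interactions.

4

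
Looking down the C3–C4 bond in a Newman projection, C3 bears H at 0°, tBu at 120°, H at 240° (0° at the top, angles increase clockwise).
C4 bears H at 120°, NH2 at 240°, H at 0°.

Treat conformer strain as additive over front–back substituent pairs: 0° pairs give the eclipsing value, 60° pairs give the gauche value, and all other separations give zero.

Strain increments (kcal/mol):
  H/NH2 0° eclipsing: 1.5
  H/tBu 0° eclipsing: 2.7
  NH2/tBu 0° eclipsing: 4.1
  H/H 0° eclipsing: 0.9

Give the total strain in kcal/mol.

5.1 kcal/mol

This conformer is eclipsed. H at 0° is eclipsed with H at 0° (0.9); tBu at 120° is eclipsed with H at 120° (2.7); H at 240° is eclipsed with NH2 at 240° (1.5). Total 5.1 kcal/mol.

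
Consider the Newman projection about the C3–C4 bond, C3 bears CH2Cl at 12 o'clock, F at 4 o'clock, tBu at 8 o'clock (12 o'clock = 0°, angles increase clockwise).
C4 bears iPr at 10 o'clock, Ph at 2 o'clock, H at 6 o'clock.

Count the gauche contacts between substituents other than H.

4

Non-H gauche pairs: CH2Cl(0°)/iPr(300°); CH2Cl(0°)/Ph(60°); F(120°)/Ph(60°); tBu(240°)/iPr(300°) — 4 interactions.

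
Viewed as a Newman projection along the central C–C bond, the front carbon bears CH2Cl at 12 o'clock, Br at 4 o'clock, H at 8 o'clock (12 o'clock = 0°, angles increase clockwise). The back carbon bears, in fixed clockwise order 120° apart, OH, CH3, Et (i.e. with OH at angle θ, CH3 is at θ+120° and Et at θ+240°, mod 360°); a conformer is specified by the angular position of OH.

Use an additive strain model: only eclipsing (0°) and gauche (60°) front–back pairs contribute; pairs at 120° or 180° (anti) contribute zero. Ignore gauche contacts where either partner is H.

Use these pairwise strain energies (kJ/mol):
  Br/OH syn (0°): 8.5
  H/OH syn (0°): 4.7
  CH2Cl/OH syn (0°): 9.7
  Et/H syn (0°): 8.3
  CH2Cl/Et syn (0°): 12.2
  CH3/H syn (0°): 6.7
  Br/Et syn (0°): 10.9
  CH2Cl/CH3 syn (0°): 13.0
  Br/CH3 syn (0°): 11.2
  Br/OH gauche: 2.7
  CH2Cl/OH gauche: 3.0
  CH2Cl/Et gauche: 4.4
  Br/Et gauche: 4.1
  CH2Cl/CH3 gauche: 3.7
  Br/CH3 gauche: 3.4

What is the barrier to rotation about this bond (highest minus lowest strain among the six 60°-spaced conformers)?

OH at 0° (eclipsed): CH2Cl–OH eclipsed, Br–CH3 eclipsed, H–Et eclipsed; 9.7 + 11.2 + 8.3 = 29.2 kJ/mol.
OH at 60° (staggered): CH2Cl–OH gauche, CH2Cl–Et gauche, Br–OH gauche, Br–CH3 gauche; 3.0 + 4.4 + 2.7 + 3.4 = 13.5 kJ/mol.
OH at 120° (eclipsed): CH2Cl–Et eclipsed, Br–OH eclipsed, H–CH3 eclipsed; 12.2 + 8.5 + 6.7 = 27.4 kJ/mol.
OH at 180° (staggered): CH2Cl–CH3 gauche, CH2Cl–Et gauche, Br–OH gauche, Br–Et gauche; 3.7 + 4.4 + 2.7 + 4.1 = 14.9 kJ/mol.
OH at 240° (eclipsed): CH2Cl–CH3 eclipsed, Br–Et eclipsed, H–OH eclipsed; 13.0 + 10.9 + 4.7 = 28.6 kJ/mol.
OH at 300° (staggered): CH2Cl–OH gauche, CH2Cl–CH3 gauche, Br–CH3 gauche, Br–Et gauche; 3.0 + 3.7 + 3.4 + 4.1 = 14.2 kJ/mol.
Max at 0° (29.2 kJ/mol), min at 60° (13.5 kJ/mol); barrier = 15.7 kJ/mol.

15.7 kJ/mol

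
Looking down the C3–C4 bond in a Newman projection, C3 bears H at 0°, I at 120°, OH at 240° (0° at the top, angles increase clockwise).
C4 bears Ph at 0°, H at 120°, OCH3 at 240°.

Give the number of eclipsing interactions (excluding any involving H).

1

Non-H eclipsing pairs: OH(240°)/OCH3(240°) — 1 interaction.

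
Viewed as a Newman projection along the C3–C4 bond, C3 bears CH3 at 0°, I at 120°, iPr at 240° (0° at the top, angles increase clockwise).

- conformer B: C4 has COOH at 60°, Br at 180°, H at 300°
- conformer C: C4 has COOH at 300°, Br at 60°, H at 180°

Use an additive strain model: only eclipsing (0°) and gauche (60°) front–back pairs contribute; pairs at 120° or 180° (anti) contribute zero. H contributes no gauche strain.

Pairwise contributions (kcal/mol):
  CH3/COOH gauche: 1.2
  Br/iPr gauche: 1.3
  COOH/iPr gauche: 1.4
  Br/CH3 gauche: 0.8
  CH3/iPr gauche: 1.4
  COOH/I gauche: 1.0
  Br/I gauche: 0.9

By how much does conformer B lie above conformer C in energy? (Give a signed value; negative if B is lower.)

+0.1 kcal/mol

B (staggered): CH3(0°)/COOH(60°) gauche 1.2; I(120°)/COOH(60°) gauche 1.0; I(120°)/Br(180°) gauche 0.9; iPr(240°)/Br(180°) gauche 1.3 → 4.4 kcal/mol.
C (staggered): CH3(0°)/COOH(300°) gauche 1.2; CH3(0°)/Br(60°) gauche 0.8; I(120°)/Br(60°) gauche 0.9; iPr(240°)/COOH(300°) gauche 1.4 → 4.3 kcal/mol.
E(B) − E(C) = 4.4 − 4.3 = +0.1 kcal/mol.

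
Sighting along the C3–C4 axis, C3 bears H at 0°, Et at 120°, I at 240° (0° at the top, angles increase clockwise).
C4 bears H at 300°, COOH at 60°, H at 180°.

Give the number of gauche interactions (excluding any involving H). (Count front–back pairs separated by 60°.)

Non-H gauche pairs: Et(120°)/COOH(60°) — 1 interaction.

1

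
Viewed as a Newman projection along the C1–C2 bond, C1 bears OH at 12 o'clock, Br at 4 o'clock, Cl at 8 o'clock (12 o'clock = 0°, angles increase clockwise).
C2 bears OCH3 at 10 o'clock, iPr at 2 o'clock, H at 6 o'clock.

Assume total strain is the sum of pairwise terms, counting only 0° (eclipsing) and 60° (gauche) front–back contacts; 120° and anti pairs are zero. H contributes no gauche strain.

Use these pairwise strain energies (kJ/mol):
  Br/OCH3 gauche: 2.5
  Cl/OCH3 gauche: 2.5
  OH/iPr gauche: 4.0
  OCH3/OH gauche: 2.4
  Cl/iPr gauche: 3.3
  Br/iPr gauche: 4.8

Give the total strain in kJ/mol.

This conformer (staggered): OH–OCH3 gauche, OH–iPr gauche, Br–iPr gauche, Cl–OCH3 gauche; 2.4 + 4.0 + 4.8 + 2.5 = 13.7 kJ/mol.

13.7 kJ/mol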